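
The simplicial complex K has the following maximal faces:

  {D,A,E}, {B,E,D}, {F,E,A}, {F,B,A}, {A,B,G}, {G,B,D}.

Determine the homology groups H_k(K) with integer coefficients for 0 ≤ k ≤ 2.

Take the total order A < B < D < E < F < G on the vertex set. Then K (dimension 2) consists of the simplices:

  0-simplices (6): A, B, D, E, F, G
  1-simplices (12): AB, AD, AE, AF, AG, BD, BE, BF, BG, DE, DG, EF
  2-simplices (6): ABF, ABG, ADE, AEF, BDE, BDG

Hence C_0 ≅ Z^6, C_1 ≅ Z^12, C_2 ≅ Z^6.

The boundary map ∂_1: C_1 → C_0 sends each edge [p,q] (with p < q) to q − p.
As a 6×12 matrix over Z this has rank 5, with invariant factors (1,1,1,1,1).

The boundary map ∂_2: C_2 → C_1 acts by ∂[p,q,r] = [q,r] − [p,r] + [p,q]. For instance
  ∂BDG = DG − BG + BD,
  ∂ADE = DE − AE + AD.
The 12×6 boundary matrix has rank 6 and Smith normal form diag(1,1,1,1,1,1).

From H_k ≅ ker(∂_k) / im(∂_{k+1}) we obtain:

  H_0: rank C_0 − rank ∂_1 = 6 − 5 = 1, and the invariant factors of ∂_1 are all 1, so H_0 ≅ Z.
  H_1: rank ker ∂_1 − rank ∂_2 = (12 − 5) − 6 = 1, and the invariant factors of ∂_2 are all 1, so H_1 ≅ Z.
  H_2: rank ker ∂_2 − rank ∂_3 = (6 − 6) − 0 = 0, and there is no ∂_3, so H_2 ≅ 0.

As a check, the Euler characteristic is 6 − 12 + 6 = 0, which agrees with 1 − 1 + 0 = 0.

H_0 = Z,  H_1 = Z,  H_2 = 0.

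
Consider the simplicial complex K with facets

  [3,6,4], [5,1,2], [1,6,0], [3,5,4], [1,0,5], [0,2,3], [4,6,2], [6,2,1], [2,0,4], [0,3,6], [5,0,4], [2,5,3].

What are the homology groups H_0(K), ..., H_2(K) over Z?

Take the total order 0 < 1 < 2 < 3 < 4 < 5 < 6 on the vertex set. Then K (dimension 2) consists of the simplices:

  0-simplices (7): [0], [1], [2], [3], [4], [5], [6]
  1-simplices (18): [0,1], [0,2], [0,3], [0,4], [0,5], [0,6], [1,2], [1,5], [1,6], [2,3], [2,4], [2,5], [2,6], [3,4], [3,5], [3,6], [4,5], [4,6]
  2-simplices (12): [0,1,5], [0,1,6], [0,2,3], [0,2,4], [0,3,6], [0,4,5], [1,2,5], [1,2,6], [2,3,5], [2,4,6], [3,4,5], [3,4,6]

giving chain groups C_0 ≅ Z^7, C_1 ≅ Z^18, C_2 ≅ Z^12.

The boundary map ∂_1: C_1 → C_0 maps an edge to its endpoints' difference, ∂[p,q] = q − p.
The 7×18 boundary matrix has rank 6 and Smith normal form diag(1,1,1,1,1,1).

∂_2: C_2 → C_1 sends each 2-simplex [p,q,r] to [q,r] − [p,r] + [p,q]. For instance
  ∂[3,4,5] = [4,5] − [3,5] + [3,4],
  ∂[1,2,6] = [2,6] − [1,6] + [1,2].
This gives a 18×12 integer matrix of rank 12; reducing to Smith normal form yields diagonal entries (1,1,1,1,1,1,1,1,1,1,1,2).

Computing H_k = (kernel of ∂_k) / (image of ∂_{k+1}):

  H_0: rank C_0 − rank ∂_1 = 7 − 6 = 1, and the invariant factors of ∂_1 are all 1, so H_0 ≅ Z.
  H_1: rank ker ∂_1 − rank ∂_2 = (18 − 6) − 12 = 0, and ∂_2 has invariant factor 2 > 1, so H_1 ≅ Z/2.
  H_2: rank ker ∂_2 − rank ∂_3 = (12 − 12) − 0 = 0, and there is no ∂_3, so H_2 ≅ 0.

As a check, the Euler characteristic is 7 − 18 + 12 = 1, which agrees with 1 − 0 + 0 = 1.

H_0 ≅ Z,  H_1 ≅ Z/2,  H_2 = 0.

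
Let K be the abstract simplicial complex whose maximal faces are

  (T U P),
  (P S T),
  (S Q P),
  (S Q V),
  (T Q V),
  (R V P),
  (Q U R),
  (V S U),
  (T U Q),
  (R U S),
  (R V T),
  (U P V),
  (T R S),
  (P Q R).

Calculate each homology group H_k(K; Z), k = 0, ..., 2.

H_0 ≅ Z,  H_1 ≅ Z^2,  H_2 ≅ Z.

Take the total order P < Q < R < S < T < U < V on the vertex set. Then K (dimension 2) consists of the simplices:

  0-simplices (7): P, Q, R, S, T, U, V
  1-simplices (21): PQ, PR, PS, PT, PU, PV, QR, QS, QT, QU, QV, RS, RT, RU, RV, ST, SU, SV, TU, TV, UV
  2-simplices (14): PQR, PQS, PRV, PST, PTU, PUV, QRU, QSV, QTU, QTV, RST, RSU, RTV, SUV

giving chain groups C_0 ≅ Z^7, C_1 ≅ Z^21, C_2 ≅ Z^14.

Boundary ∂_1: C_1 → C_0 sends each edge [p,q] (with p < q) to q − p. For instance
  ∂PR = R − P.
This gives a 7×21 integer matrix of rank 6; reducing to Smith normal form yields diagonal entries (1,1,1,1,1,1).

∂_2: C_2 → C_1 acts by ∂[p,q,r] = [q,r] − [p,r] + [p,q]. For instance
  ∂PQS = QS − PS + PQ,
  ∂QSV = SV − QV + QS.
As a 21×14 matrix over Z this has rank 13, with invariant factors (1,1,1,1,1,1,1,1,1,1,1,1,1).

Reading off H_k = ker ∂_k / im ∂_{k+1}:

  H_0: rank C_0 − rank ∂_1 = 7 − 6 = 1, and the invariant factors of ∂_1 are all 1, so H_0 = Z.
  H_1: rank ker ∂_1 − rank ∂_2 = (21 − 6) − 13 = 2, and the invariant factors of ∂_2 are all 1, so H_1 = Z^2.
  H_2: rank ker ∂_2 − rank ∂_3 = (14 − 13) − 0 = 1, and there is no ∂_3, so H_2 = Z.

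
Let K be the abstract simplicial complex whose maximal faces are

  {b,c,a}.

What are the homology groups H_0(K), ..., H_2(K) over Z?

H_0 = Z,  H_1 = 0,  H_2 = 0.

We work with the vertex ordering a < b < c. The simplices of K, each written with vertices in increasing order, are:

  0-simplices (3): a, b, c
  1-simplices (3): ab, ac, bc
  2-simplices (1): abc

giving chain groups C_0 ≅ Z^3, C_1 ≅ Z^3, C_2 ≅ Z^1.

∂_1: C_1 → C_0 sends each edge [p,q] (with p < q) to q − p.
The resulting 3×3 matrix has rank 2, and its Smith normal form has invariant factors (1,1).

∂_2: C_2 → C_1 sends each 2-simplex [p,q,r] to [q,r] − [p,r] + [p,q]. For instance
  ∂abc = bc − ac + ab.
As a 3×1 matrix over Z this has rank 1, with invariant factors (1).

Computing H_k = (kernel of ∂_k) / (image of ∂_{k+1}):

  H_0: rank C_0 − rank ∂_1 = 3 − 2 = 1, and the invariant factors of ∂_1 are all 1, so H_0 = Z.
  H_1: rank ker ∂_1 − rank ∂_2 = (3 − 2) − 1 = 0, and the invariant factors of ∂_2 are all 1, so H_1 = 0.
  H_2: rank ker ∂_2 − rank ∂_3 = (1 − 1) − 0 = 0, and there is no ∂_3, so H_2 = 0.

(K is a triangulation of the 2-simplex.)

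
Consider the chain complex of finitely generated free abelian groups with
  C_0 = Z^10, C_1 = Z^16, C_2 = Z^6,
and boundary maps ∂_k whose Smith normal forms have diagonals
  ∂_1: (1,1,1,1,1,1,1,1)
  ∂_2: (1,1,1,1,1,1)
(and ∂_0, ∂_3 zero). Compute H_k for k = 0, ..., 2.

H_0: b_0 = 10 − 0 − 8 = 2; torsion from ∂_1 factors > 1: none. So H_0 ≅ Z^2.
H_1: b_1 = 16 − 8 − 6 = 2; torsion from ∂_2 factors > 1: none. So H_1 ≅ Z^2.
H_2: b_2 = 6 − 6 − 0 = 0; torsion from ∂_3 factors > 1: none. So H_2 ≅ 0.

H_0 ≅ Z^2,  H_1 ≅ Z^2,  H_2 = 0.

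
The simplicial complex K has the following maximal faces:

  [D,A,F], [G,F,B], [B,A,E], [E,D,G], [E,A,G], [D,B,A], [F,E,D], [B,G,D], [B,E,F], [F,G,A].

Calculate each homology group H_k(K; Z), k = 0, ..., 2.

H_0 = Z,  H_1 = Z/2Z,  H_2 = 0.

Order the vertices as A < B < D < E < F < G. Listing each simplex with vertices in this order, K has dimension 2 with simplices:

  0-simplices (6): A, B, D, E, F, G
  1-simplices (15): AB, AD, AE, AF, AG, BD, BE, BF, BG, DE, DF, DG, EF, EG, FG
  2-simplices (10): ABD, ABE, ADF, AEG, AFG, BDG, BEF, BFG, DEF, DEG

so the chain groups are C_0 ≅ Z^6, C_1 ≅ Z^15, C_2 ≅ Z^10.

The boundary map ∂_1: C_1 → C_0 is given by ∂[p,q] = [q] − [p].
The 6×15 boundary matrix has rank 5 and Smith normal form diag(1,1,1,1,1).

The boundary map ∂_2: C_2 → C_1 sends each 2-simplex [p,q,r] to [q,r] − [p,r] + [p,q]. For instance
  ∂ADF = DF − AF + AD,
  ∂DEF = EF − DF + DE.
The 15×10 boundary matrix has rank 10 and Smith normal form diag(1,1,1,1,1,1,1,1,1,2).

Computing H_k = (kernel of ∂_k) / (image of ∂_{k+1}):

  H_0: rank C_0 − rank ∂_1 = 6 − 5 = 1, and the invariant factors of ∂_1 are all 1, so H_0 = Z.
  H_1: rank ker ∂_1 − rank ∂_2 = (15 − 5) − 10 = 0, and ∂_2 has invariant factor 2 > 1, so H_1 = Z/2Z.
  H_2: rank ker ∂_2 − rank ∂_3 = (10 − 10) − 0 = 0, and there is no ∂_3, so H_2 = 0.

As a check, the Euler characteristic is 6 − 15 + 10 = 1, which agrees with 1 − 0 + 0 = 1.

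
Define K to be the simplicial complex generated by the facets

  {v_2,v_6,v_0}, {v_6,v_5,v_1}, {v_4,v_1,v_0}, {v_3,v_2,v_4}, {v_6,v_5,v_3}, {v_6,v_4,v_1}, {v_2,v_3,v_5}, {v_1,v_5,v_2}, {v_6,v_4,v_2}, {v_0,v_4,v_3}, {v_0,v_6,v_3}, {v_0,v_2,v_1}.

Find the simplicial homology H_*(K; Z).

We work with the vertex ordering v_0 < v_1 < v_2 < v_3 < v_4 < v_5 < v_6. The simplices of K, each written with vertices in increasing order, are:

  0-simplices (7): [v_0], [v_1], [v_2], [v_3], [v_4], [v_5], [v_6]
  1-simplices (18): (18 of them)
  2-simplices (12): (12 of them)

so the chain groups are C_0 ≅ Z^7, C_1 ≅ Z^18, C_2 ≅ Z^12.

∂_1: C_1 → C_0 sends each edge [p,q] (with p < q) to q − p. For instance
  ∂[v_5,v_6] = [v_6] − [v_5].
This gives a 7×18 integer matrix of rank 6; reducing to Smith normal form yields diagonal entries (1,1,1,1,1,1).

Boundary ∂_2: C_2 → C_1 sends each 2-simplex [p,q,r] to [q,r] − [p,r] + [p,q]. For instance
  ∂[v_2,v_3,v_5] = [v_3,v_5] − [v_2,v_5] + [v_2,v_3],
  ∂[v_1,v_2,v_5] = [v_2,v_5] − [v_1,v_5] + [v_1,v_2].
The 18×12 boundary matrix has rank 12 and Smith normal form diag(1,1,1,1,1,1,1,1,1,1,1,2).

From H_k ≅ ker(∂_k) / im(∂_{k+1}) we obtain:

  H_0: rank C_0 − rank ∂_1 = 7 − 6 = 1, and the invariant factors of ∂_1 are all 1, so H_0 ≅ Z.
  H_1: rank ker ∂_1 − rank ∂_2 = (18 − 6) − 12 = 0, and ∂_2 has invariant factor 2 > 1, so H_1 ≅ Z/2.
  H_2: rank ker ∂_2 − rank ∂_3 = (12 − 12) − 0 = 0, and there is no ∂_3, so H_2 ≅ 0.

As a check, the Euler characteristic is 7 − 18 + 12 = 1, which agrees with 1 − 0 + 0 = 1.

H_0 = Z,  H_1 = Z/2,  H_2 = 0.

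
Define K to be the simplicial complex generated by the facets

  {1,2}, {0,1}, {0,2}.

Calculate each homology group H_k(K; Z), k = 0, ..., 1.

H_0 = Z,  H_1 = Z.

We work with the vertex ordering 0 < 1 < 2. The simplices of K, each written with vertices in increasing order, are:

  0-simplices (3): [0], [1], [2]
  1-simplices (3): [0,1], [0,2], [1,2]

so the chain groups are C_0 ≅ Z^3, C_1 ≅ Z^3.

∂_1: C_1 → C_0 maps an edge to its endpoints' difference, ∂[p,q] = q − p.
The resulting 3×3 matrix has rank 2, and its Smith normal form has invariant factors (1,1).

Now H_k = ker ∂_k / im ∂_{k+1}, so:

  H_0: rank C_0 − rank ∂_1 = 3 − 2 = 1, and the invariant factors of ∂_1 are all 1, so H_0 ≅ Z.
  H_1: rank ker ∂_1 − rank ∂_2 = (3 − 2) − 0 = 1, and there is no ∂_2, so H_1 ≅ Z.

As a check, the Euler characteristic is 3 − 3 = 0, which agrees with 1 − 1 = 0.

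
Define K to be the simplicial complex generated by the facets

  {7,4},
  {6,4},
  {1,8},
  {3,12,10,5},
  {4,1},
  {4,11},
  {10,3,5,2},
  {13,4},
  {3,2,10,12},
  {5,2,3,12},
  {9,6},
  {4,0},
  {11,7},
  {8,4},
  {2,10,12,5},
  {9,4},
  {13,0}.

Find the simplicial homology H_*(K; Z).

H_0 = Z^2,  H_1 = Z^4,  H_2 = 0,  H_3 = Z.

Order the vertices as 0 < 1 < 2 < 3 < 4 < 5 < 6 < 7 < 8 < 9 < 10 < 11 < 12 < 13. Listing each simplex with vertices in this order, K has dimension 3 with simplices:

  0-simplices (14): [0], [1], [2], [3], [4], [5], [6], [7], [8], [9], [10], [11], [12], [13]
  1-simplices (22): (22 of them)
  2-simplices (10): [2,3,5], [2,3,10], [2,3,12], [2,5,10], [2,5,12], [2,10,12], [3,5,10], [3,5,12], [3,10,12], [5,10,12]
  3-simplices (5): [2,3,5,10], [2,3,5,12], [2,3,10,12], [2,5,10,12], [3,5,10,12]

Hence C_0 ≅ Z^14, C_1 ≅ Z^22, C_2 ≅ Z^10, C_3 ≅ Z^5.

∂_1: C_1 → C_0 sends each edge [p,q] (with p < q) to q − p.
The resulting 14×22 matrix has rank 12, and its Smith normal form has invariant factors (1,1,1,1,1,1,1,1,1,1,1,1).

∂_2: C_2 → C_1 maps a triangle to the signed sum of its edges. For instance
  ∂[3,5,10] = [5,10] − [3,10] + [3,5],
  ∂[2,5,12] = [5,12] − [2,12] + [2,5].
This gives a 22×10 integer matrix of rank 6; reducing to Smith normal form yields diagonal entries (1,1,1,1,1,1).

The boundary map ∂_3: C_3 → C_2 sends each 3-simplex σ to the alternating sum Σ_i (−1)^i (σ with its i-th vertex removed). For instance
  ∂[2,5,10,12] = [5,10,12] − [2,10,12] + [2,5,12] − [2,5,10],
  ∂[2,3,10,12] = [3,10,12] − [2,10,12] + [2,3,12] − [2,3,10].
The resulting 10×5 matrix has rank 4, and its Smith normal form has invariant factors (1,1,1,1).

Computing H_k = (kernel of ∂_k) / (image of ∂_{k+1}):

  H_0: rank C_0 − rank ∂_1 = 14 − 12 = 2, and the invariant factors of ∂_1 are all 1, so H_0 = Z^2.
  H_1: rank ker ∂_1 − rank ∂_2 = (22 − 12) − 6 = 4, and the invariant factors of ∂_2 are all 1, so H_1 = Z^4.
  H_2: rank ker ∂_2 − rank ∂_3 = (10 − 6) − 4 = 0, and the invariant factors of ∂_3 are all 1, so H_2 = 0.
  H_3: rank ker ∂_3 − rank ∂_4 = (5 − 4) − 0 = 1, and there is no ∂_4, so H_3 = Z.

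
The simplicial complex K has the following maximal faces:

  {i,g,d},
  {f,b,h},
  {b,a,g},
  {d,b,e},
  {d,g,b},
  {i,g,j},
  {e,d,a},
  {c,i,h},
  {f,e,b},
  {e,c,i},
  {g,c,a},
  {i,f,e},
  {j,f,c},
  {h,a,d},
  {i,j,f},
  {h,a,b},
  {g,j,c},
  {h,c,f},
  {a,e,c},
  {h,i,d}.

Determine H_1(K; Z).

K has 10 vertices, 30 edges, 20 triangles.
rank ∂_1 = 9, rank ∂_2 = 20 ⇒ b_1 = 30 − 9 − 20 = 1; ∂_2 has invariant factor(s) [2] giving torsion. So H_1 = Z ⊕ Z/2.

H_1 ≅ Z ⊕ Z/2.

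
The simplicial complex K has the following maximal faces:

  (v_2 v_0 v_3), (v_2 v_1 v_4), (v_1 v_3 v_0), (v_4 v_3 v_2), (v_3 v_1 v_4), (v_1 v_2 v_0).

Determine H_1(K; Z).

H_1 = 0.

Fix the vertex order v_0 < v_1 < v_2 < v_3 < v_4 and write every simplex with vertices in increasing order. Then dim K = 2 and the simplices of K are:

  0-simplices (5): [v_0], [v_1], [v_2], [v_3], [v_4]
  1-simplices (9): [v_0,v_1], [v_0,v_2], [v_0,v_3], [v_1,v_2], [v_1,v_3], [v_1,v_4], [v_2,v_3], [v_2,v_4], [v_3,v_4]
  2-simplices (6): [v_0,v_1,v_2], [v_0,v_1,v_3], [v_0,v_2,v_3], [v_1,v_2,v_4], [v_1,v_3,v_4], [v_2,v_3,v_4]

Hence C_0 ≅ Z^5, C_1 ≅ Z^9, C_2 ≅ Z^6.

The boundary map ∂_1: C_1 → C_0 is given by ∂[p,q] = [q] − [p]. For instance
  ∂[v_2,v_3] = [v_3] − [v_2].
The 5×9 boundary matrix has rank 4 and Smith normal form diag(1,1,1,1).

The boundary map ∂_2: C_2 → C_1 sends each 2-simplex [p,q,r] to [q,r] − [p,r] + [p,q]. For instance
  ∂[v_1,v_2,v_4] = [v_2,v_4] − [v_1,v_4] + [v_1,v_2],
  ∂[v_0,v_1,v_3] = [v_1,v_3] − [v_0,v_3] + [v_0,v_1].
As a 9×6 matrix over Z this has rank 5, with invariant factors (1,1,1,1,1).

Reading off H_k = ker ∂_k / im ∂_{k+1}:

  H_1: rank ker ∂_1 − rank ∂_2 = (9 − 4) − 5 = 0, and the invariant factors of ∂_2 are all 1, so H_1 ≅ 0.

(K is a triangulation of the 2-sphere S^2.)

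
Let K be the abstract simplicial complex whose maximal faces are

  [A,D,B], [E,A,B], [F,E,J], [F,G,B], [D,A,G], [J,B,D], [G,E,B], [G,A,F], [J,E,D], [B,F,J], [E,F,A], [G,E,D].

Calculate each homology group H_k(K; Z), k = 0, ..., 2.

Take the total order A < B < D < E < F < G < J on the vertex set. Then K (dimension 2) consists of the simplices:

  0-simplices (7): A, B, D, E, F, G, J
  1-simplices (18): AB, AD, AE, AF, AG, BD, BE, BF, BG, BJ, DE, DG, DJ, EF, EG, EJ, FG, FJ
  2-simplices (12): ABD, ABE, ADG, AEF, AFG, BDJ, BEG, BFG, BFJ, DEG, DEJ, EFJ

giving chain groups C_0 ≅ Z^7, C_1 ≅ Z^18, C_2 ≅ Z^12.

The boundary map ∂_1: C_1 → C_0 is given by ∂[p,q] = [q] − [p]. For instance
  ∂FJ = J − F.
The resulting 7×18 matrix has rank 6, and its Smith normal form has invariant factors (1,1,1,1,1,1).

The boundary map ∂_2: C_2 → C_1 sends each 2-simplex [p,q,r] to [q,r] − [p,r] + [p,q]. For instance
  ∂BFG = FG − BG + BF,
  ∂ABE = BE − AE + AB.
This gives a 18×12 integer matrix of rank 12; reducing to Smith normal form yields diagonal entries (1,1,1,1,1,1,1,1,1,1,1,2).

Computing H_k = (kernel of ∂_k) / (image of ∂_{k+1}):

  H_0: rank C_0 − rank ∂_1 = 7 − 6 = 1, and the invariant factors of ∂_1 are all 1, so H_0 ≅ Z.
  H_1: rank ker ∂_1 − rank ∂_2 = (18 − 6) − 12 = 0, and ∂_2 has invariant factor 2 > 1, so H_1 ≅ Z/2.
  H_2: rank ker ∂_2 − rank ∂_3 = (12 − 12) − 0 = 0, and there is no ∂_3, so H_2 ≅ 0.

As a check, the Euler characteristic is 7 − 18 + 12 = 1, which agrees with 1 − 0 + 0 = 1.

H_0 ≅ Z,  H_1 ≅ Z/2,  H_2 = 0.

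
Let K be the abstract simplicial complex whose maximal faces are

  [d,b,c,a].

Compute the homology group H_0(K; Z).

We work with the vertex ordering a < b < c < d. The simplices of K, each written with vertices in increasing order, are:

  0-simplices (4): a, b, c, d
  1-simplices (6): ab, ac, ad, bc, bd, cd
  2-simplices (4): abc, abd, acd, bcd
  3-simplices (1): abcd

so the chain groups are C_0 ≅ Z^4, C_1 ≅ Z^6, C_2 ≅ Z^4, C_3 ≅ Z^1.

Boundary ∂_1: C_1 → C_0 sends each edge [p,q] (with p < q) to q − p. For instance
  ∂ab = b − a.
This gives a 4×6 integer matrix of rank 3; reducing to Smith normal form yields diagonal entries (1,1,1).

The boundary map ∂_2: C_2 → C_1 sends each 2-simplex [p,q,r] to [q,r] − [p,r] + [p,q]. For instance
  ∂bcd = cd − bd + bc,
  ∂abd = bd − ad + ab.
This gives a 6×4 integer matrix of rank 3; reducing to Smith normal form yields diagonal entries (1,1,1).

Boundary ∂_3: C_3 → C_2 sends each 3-simplex σ to the alternating sum Σ_i (−1)^i (σ with its i-th vertex removed). For instance
  ∂abcd = bcd − acd + abd − abc.
This gives a 4×1 integer matrix of rank 1; reducing to Smith normal form yields diagonal entries (1).

From H_k ≅ ker(∂_k) / im(∂_{k+1}) we obtain:

  H_0: rank C_0 − rank ∂_1 = 4 − 3 = 1, and the invariant factors of ∂_1 are all 1, so H_0 ≅ Z.

(K is a triangulation of the 3-simplex.)

H_0 = Z.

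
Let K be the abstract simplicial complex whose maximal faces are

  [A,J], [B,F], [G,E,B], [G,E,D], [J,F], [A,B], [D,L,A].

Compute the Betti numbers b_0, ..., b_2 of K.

Order the vertices as A < B < D < E < F < G < J < L. Listing each simplex with vertices in this order, K has dimension 2 with simplices:

  0-simplices (8): A, B, D, E, F, G, J, L
  1-simplices (12): AB, AD, AJ, AL, BE, BF, BG, DE, DG, DL, EG, FJ
  2-simplices (3): ADL, BEG, DEG

giving chain groups C_0 ≅ Z^8, C_1 ≅ Z^12, C_2 ≅ Z^3.

The boundary map ∂_1: C_1 → C_0 is given by ∂[p,q] = [q] − [p].
The 8×12 boundary matrix has rank 7 and Smith normal form diag(1,1,1,1,1,1,1).

∂_2: C_2 → C_1 maps a triangle to the signed sum of its edges. For instance
  ∂BEG = EG − BG + BE,
  ∂ADL = DL − AL + AD.
As a 12×3 matrix over Z this has rank 3, with invariant factors (1,1,1).

Computing H_k = (kernel of ∂_k) / (image of ∂_{k+1}):

  H_0: rank C_0 − rank ∂_1 = 8 − 7 = 1, and the invariant factors of ∂_1 are all 1, so H_0 = Z.
  H_1: rank ker ∂_1 − rank ∂_2 = (12 − 7) − 3 = 2, and the invariant factors of ∂_2 are all 1, so H_1 = Z^2.
  H_2: rank ker ∂_2 − rank ∂_3 = (3 − 3) − 0 = 0, and there is no ∂_3, so H_2 = 0.

Hence the Betti numbers are b_0 = 1, b_1 = 2, b_2 = 0.

b_0 = 1, b_1 = 2, b_2 = 0.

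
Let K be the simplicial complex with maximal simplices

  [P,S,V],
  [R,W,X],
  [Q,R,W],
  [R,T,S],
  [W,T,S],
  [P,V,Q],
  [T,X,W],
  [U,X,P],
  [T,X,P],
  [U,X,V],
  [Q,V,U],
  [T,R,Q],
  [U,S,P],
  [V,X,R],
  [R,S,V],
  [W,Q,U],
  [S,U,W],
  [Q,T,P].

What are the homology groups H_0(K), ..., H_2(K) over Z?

Order the vertices as P < Q < R < S < T < U < V < W < X. Listing each simplex with vertices in this order, K has dimension 2 with simplices:

  0-simplices (9): P, Q, R, S, T, U, V, W, X
  1-simplices (27): PQ, PS, PT, PU, PV, PX, QR, QT, QU, QV, QW, RS, RT, RV, RW, RX, ST, SU, SV, SW, TW, TX, UV, UW, UX, VX, WX
  2-simplices (18): PQT, PQV, PSU, PSV, PTX, PUX, QRT, QRW, QUV, QUW, RST, RSV, RVX, RWX, STW, SUW, TWX, UVX

so the chain groups are C_0 ≅ Z^9, C_1 ≅ Z^27, C_2 ≅ Z^18.

∂_1: C_1 → C_0 is given by ∂[p,q] = [q] − [p].
This gives a 9×27 integer matrix of rank 8; reducing to Smith normal form yields diagonal entries (1,1,1,1,1,1,1,1).

∂_2: C_2 → C_1 acts by ∂[p,q,r] = [q,r] − [p,r] + [p,q]. For instance
  ∂STW = TW − SW + ST,
  ∂QRW = RW − QW + QR.
The 27×18 boundary matrix has rank 18 and Smith normal form diag(1,1,1,1,1,1,1,1,1,1,1,1,1,1,1,1,1,2).

Reading off H_k = ker ∂_k / im ∂_{k+1}:

  H_0: rank C_0 − rank ∂_1 = 9 − 8 = 1, and the invariant factors of ∂_1 are all 1, so H_0 = Z.
  H_1: rank ker ∂_1 − rank ∂_2 = (27 − 8) − 18 = 1, and ∂_2 has invariant factor 2 > 1, so H_1 = Z ⊕ Z/2.
  H_2: rank ker ∂_2 − rank ∂_3 = (18 − 18) − 0 = 0, and there is no ∂_3, so H_2 = 0.

(K is a triangulation of the Klein bottle.)

H_0 ≅ Z,  H_1 ≅ Z ⊕ Z/2,  H_2 = 0.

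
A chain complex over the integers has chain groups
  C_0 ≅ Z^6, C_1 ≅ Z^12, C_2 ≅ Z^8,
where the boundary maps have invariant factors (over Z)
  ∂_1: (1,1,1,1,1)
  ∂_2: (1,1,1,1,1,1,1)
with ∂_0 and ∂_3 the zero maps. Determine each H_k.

H_0 = Z,  H_1 = 0,  H_2 = Z.

H_0: b_0 = 6 − 0 − 5 = 1; torsion from ∂_1 factors > 1: none. So H_0 = Z.
H_1: b_1 = 12 − 5 − 7 = 0; torsion from ∂_2 factors > 1: none. So H_1 = 0.
H_2: b_2 = 8 − 7 − 0 = 1; torsion from ∂_3 factors > 1: none. So H_2 = Z.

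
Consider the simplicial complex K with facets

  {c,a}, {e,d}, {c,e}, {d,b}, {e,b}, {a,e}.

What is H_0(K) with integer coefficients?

H_0 = Z.

Order the vertices as a < b < c < d < e. Listing each simplex with vertices in this order, K has dimension 1 with simplices:

  0-simplices (5): a, b, c, d, e
  1-simplices (6): ac, ae, bd, be, ce, de

giving chain groups C_0 ≅ Z^5, C_1 ≅ Z^6.

Boundary ∂_1: C_1 → C_0 is given by ∂[p,q] = [q] − [p]. For instance
  ∂ae = e − a.
The 5×6 boundary matrix has rank 4 and Smith normal form diag(1,1,1,1).

Now H_k = ker ∂_k / im ∂_{k+1}, so:

  H_0: rank C_0 − rank ∂_1 = 5 − 4 = 1, and the invariant factors of ∂_1 are all 1, so H_0 ≅ Z.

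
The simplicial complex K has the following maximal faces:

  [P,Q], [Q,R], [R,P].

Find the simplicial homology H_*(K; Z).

H_0 ≅ Z,  H_1 ≅ Z.

Take the total order P < Q < R on the vertex set. Then K (dimension 1) consists of the simplices:

  0-simplices (3): P, Q, R
  1-simplices (3): PQ, PR, QR

so the chain groups are C_0 ≅ Z^3, C_1 ≅ Z^3.

Boundary ∂_1: C_1 → C_0 is given by ∂[p,q] = [q] − [p]. For instance
  ∂QR = R − Q.
This gives a 3×3 integer matrix of rank 2; reducing to Smith normal form yields diagonal entries (1,1).

Computing H_k = (kernel of ∂_k) / (image of ∂_{k+1}):

  H_0: rank C_0 − rank ∂_1 = 3 − 2 = 1, and the invariant factors of ∂_1 are all 1, so H_0 ≅ Z.
  H_1: rank ker ∂_1 − rank ∂_2 = (3 − 2) − 0 = 1, and there is no ∂_2, so H_1 ≅ Z.

As a check, the Euler characteristic is 3 − 3 = 0, which agrees with 1 − 1 = 0.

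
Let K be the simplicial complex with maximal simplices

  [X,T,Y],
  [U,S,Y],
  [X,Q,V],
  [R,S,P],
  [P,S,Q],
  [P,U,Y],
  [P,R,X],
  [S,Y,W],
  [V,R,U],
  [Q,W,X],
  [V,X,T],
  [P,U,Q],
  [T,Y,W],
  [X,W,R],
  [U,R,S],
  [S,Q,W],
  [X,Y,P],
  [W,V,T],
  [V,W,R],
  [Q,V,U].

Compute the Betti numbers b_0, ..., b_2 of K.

b_0 = 1, b_1 = 1, b_2 = 0.

Fix the vertex order P < Q < R < S < T < U < V < W < X < Y and write every simplex with vertices in increasing order. Then dim K = 2 and the simplices of K are:

  0-simplices (10): P, Q, R, S, T, U, V, W, X, Y
  1-simplices (30): PQ, PR, PS, PU, PX, PY, QS, QU, QV, QW, QX, RS, RU, RV, RW, RX, SU, SW, SY, TV, TW, TX, TY, UV, UY, VW, VX, WX, WY, XY
  2-simplices (20): PQS, PQU, PRS, PRX, PUY, PXY, QSW, QUV, QVX, QWX, RSU, RUV, RVW, RWX, SUY, SWY, TVW, TVX, TWY, TXY

giving chain groups C_0 ≅ Z^10, C_1 ≅ Z^30, C_2 ≅ Z^20.

The boundary map ∂_1: C_1 → C_0 sends each edge [p,q] (with p < q) to q − p.
As a 10×30 matrix over Z this has rank 9, with invariant factors (1,1,1,1,1,1,1,1,1).

Boundary ∂_2: C_2 → C_1 maps a triangle to the signed sum of its edges. For instance
  ∂PRS = RS − PS + PR,
  ∂PXY = XY − PY + PX.
As a 30×20 matrix over Z this has rank 20, with invariant factors (1,1,1,1,1,1,1,1,1,1,1,1,1,1,1,1,1,1,1,2).

Now H_k = ker ∂_k / im ∂_{k+1}, so:

  H_0: rank C_0 − rank ∂_1 = 10 − 9 = 1, and the invariant factors of ∂_1 are all 1, so H_0 = Z.
  H_1: rank ker ∂_1 − rank ∂_2 = (30 − 9) − 20 = 1, and ∂_2 has invariant factor 2 > 1, so H_1 = Z ⊕ Z/2Z.
  H_2: rank ker ∂_2 − rank ∂_3 = (20 − 20) − 0 = 0, and there is no ∂_3, so H_2 = 0.

Hence the Betti numbers are b_0 = 1, b_1 = 1, b_2 = 0.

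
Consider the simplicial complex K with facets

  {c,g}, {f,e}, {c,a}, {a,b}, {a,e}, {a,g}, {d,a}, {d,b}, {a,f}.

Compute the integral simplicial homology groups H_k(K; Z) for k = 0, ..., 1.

H_0 ≅ Z,  H_1 ≅ Z^3.

We work with the vertex ordering a < b < c < d < e < f < g. The simplices of K, each written with vertices in increasing order, are:

  0-simplices (7): a, b, c, d, e, f, g
  1-simplices (9): ab, ac, ad, ae, af, ag, bd, cg, ef

Hence C_0 ≅ Z^7, C_1 ≅ Z^9.

The boundary map ∂_1: C_1 → C_0 maps an edge to its endpoints' difference, ∂[p,q] = q − p. For instance
  ∂af = f − a.
The 7×9 boundary matrix has rank 6 and Smith normal form diag(1,1,1,1,1,1).

Computing H_k = (kernel of ∂_k) / (image of ∂_{k+1}):

  H_0: rank C_0 − rank ∂_1 = 7 − 6 = 1, and the invariant factors of ∂_1 are all 1, so H_0 = Z.
  H_1: rank ker ∂_1 − rank ∂_2 = (9 − 6) − 0 = 3, and there is no ∂_2, so H_1 = Z^3.

(K is a triangulation of a wedge of 3 circles.)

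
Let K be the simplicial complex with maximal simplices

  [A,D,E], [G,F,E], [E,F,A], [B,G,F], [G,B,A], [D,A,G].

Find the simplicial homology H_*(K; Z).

H_0 ≅ Z,  H_1 ≅ Z,  H_2 = 0.

We work with the vertex ordering A < B < D < E < F < G. The simplices of K, each written with vertices in increasing order, are:

  0-simplices (6): A, B, D, E, F, G
  1-simplices (12): AB, AD, AE, AF, AG, BF, BG, DE, DG, EF, EG, FG
  2-simplices (6): ABG, ADE, ADG, AEF, BFG, EFG

so the chain groups are C_0 ≅ Z^6, C_1 ≅ Z^12, C_2 ≅ Z^6.

Boundary ∂_1: C_1 → C_0 is given by ∂[p,q] = [q] − [p].
The resulting 6×12 matrix has rank 5, and its Smith normal form has invariant factors (1,1,1,1,1).

Boundary ∂_2: C_2 → C_1 sends each 2-simplex [p,q,r] to [q,r] − [p,r] + [p,q]. For instance
  ∂AEF = EF − AF + AE,
  ∂ADE = DE − AE + AD.
This gives a 12×6 integer matrix of rank 6; reducing to Smith normal form yields diagonal entries (1,1,1,1,1,1).

Computing H_k = (kernel of ∂_k) / (image of ∂_{k+1}):

  H_0: rank C_0 − rank ∂_1 = 6 − 5 = 1, and the invariant factors of ∂_1 are all 1, so H_0 = Z.
  H_1: rank ker ∂_1 − rank ∂_2 = (12 − 5) − 6 = 1, and the invariant factors of ∂_2 are all 1, so H_1 = Z.
  H_2: rank ker ∂_2 − rank ∂_3 = (6 − 6) − 0 = 0, and there is no ∂_3, so H_2 = 0.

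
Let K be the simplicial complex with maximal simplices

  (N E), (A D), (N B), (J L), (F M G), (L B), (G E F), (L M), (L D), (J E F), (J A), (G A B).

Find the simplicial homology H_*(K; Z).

K has 10 vertices, 18 edges, 4 triangles.
rank ∂_0 = 0, rank ∂_1 = 9 ⇒ b_0 = 10 − 0 − 9 = 1; all invariant factors of ∂_1 are 1 so no torsion. So H_0 = Z.
rank ∂_1 = 9, rank ∂_2 = 4 ⇒ b_1 = 18 − 9 − 4 = 5; all invariant factors of ∂_2 are 1 so no torsion. So H_1 = Z^5.
rank ∂_2 = 4, rank ∂_3 = 0 ⇒ b_2 = 4 − 4 − 0 = 0. So H_2 = 0.

H_0 = Z,  H_1 = Z^5,  H_2 = 0.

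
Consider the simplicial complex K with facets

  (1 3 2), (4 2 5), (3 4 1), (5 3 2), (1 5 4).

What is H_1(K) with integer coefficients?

H_1 ≅ Z.

Take the total order 1 < 2 < 3 < 4 < 5 on the vertex set. Then K (dimension 2) consists of the simplices:

  0-simplices (5): [1], [2], [3], [4], [5]
  1-simplices (10): [1,2], [1,3], [1,4], [1,5], [2,3], [2,4], [2,5], [3,4], [3,5], [4,5]
  2-simplices (5): [1,2,3], [1,3,4], [1,4,5], [2,3,5], [2,4,5]

giving chain groups C_0 ≅ Z^5, C_1 ≅ Z^10, C_2 ≅ Z^5.

Boundary ∂_1: C_1 → C_0 is given by ∂[p,q] = [q] − [p].
This gives a 5×10 integer matrix of rank 4; reducing to Smith normal form yields diagonal entries (1,1,1,1).

The boundary map ∂_2: C_2 → C_1 sends each 2-simplex [p,q,r] to [q,r] − [p,r] + [p,q]. For instance
  ∂[1,4,5] = [4,5] − [1,5] + [1,4],
  ∂[1,3,4] = [3,4] − [1,4] + [1,3].
The resulting 10×5 matrix has rank 5, and its Smith normal form has invariant factors (1,1,1,1,1).

Reading off H_k = ker ∂_k / im ∂_{k+1}:

  H_1: rank ker ∂_1 − rank ∂_2 = (10 − 4) − 5 = 1, and the invariant factors of ∂_2 are all 1, so H_1 = Z.

(K is a triangulation of the Möbius band.)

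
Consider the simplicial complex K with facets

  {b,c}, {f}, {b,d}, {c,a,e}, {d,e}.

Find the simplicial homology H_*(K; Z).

K has 6 vertices, 6 edges, 1 triangle.
rank ∂_0 = 0, rank ∂_1 = 4 ⇒ b_0 = 6 − 0 − 4 = 2; all invariant factors of ∂_1 are 1 so no torsion. So H_0 = Z^2.
rank ∂_1 = 4, rank ∂_2 = 1 ⇒ b_1 = 6 − 4 − 1 = 1; all invariant factors of ∂_2 are 1 so no torsion. So H_1 = Z.
rank ∂_2 = 1, rank ∂_3 = 0 ⇒ b_2 = 1 − 1 − 0 = 0. So H_2 = 0.

H_0 ≅ Z^2,  H_1 ≅ Z,  H_2 = 0.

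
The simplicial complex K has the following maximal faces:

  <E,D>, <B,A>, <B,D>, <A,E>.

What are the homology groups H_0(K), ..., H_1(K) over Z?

Fix the vertex order A < B < D < E and write every simplex with vertices in increasing order. Then dim K = 1 and the simplices of K are:

  0-simplices (4): A, B, D, E
  1-simplices (4): AB, AE, BD, DE

Hence C_0 ≅ Z^4, C_1 ≅ Z^4.

Boundary ∂_1: C_1 → C_0 maps an edge to its endpoints' difference, ∂[p,q] = q − p. For instance
  ∂AE = E − A.
As a 4×4 matrix over Z this has rank 3, with invariant factors (1,1,1).

Computing H_k = (kernel of ∂_k) / (image of ∂_{k+1}):

  H_0: rank C_0 − rank ∂_1 = 4 − 3 = 1, and the invariant factors of ∂_1 are all 1, so H_0 ≅ Z.
  H_1: rank ker ∂_1 − rank ∂_2 = (4 − 3) − 0 = 1, and there is no ∂_2, so H_1 ≅ Z.

As a check, the Euler characteristic is 4 − 4 = 0, which agrees with 1 − 1 = 0.

H_0 ≅ Z,  H_1 ≅ Z.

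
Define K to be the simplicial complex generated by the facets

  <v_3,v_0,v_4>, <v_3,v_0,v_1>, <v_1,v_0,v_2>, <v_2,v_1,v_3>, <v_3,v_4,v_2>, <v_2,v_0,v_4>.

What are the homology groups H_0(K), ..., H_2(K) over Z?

K has 5 vertices, 9 edges, 6 triangles.
rank ∂_0 = 0, rank ∂_1 = 4 ⇒ b_0 = 5 − 0 − 4 = 1; all invariant factors of ∂_1 are 1 so no torsion. So H_0 ≅ Z.
rank ∂_1 = 4, rank ∂_2 = 5 ⇒ b_1 = 9 − 4 − 5 = 0; all invariant factors of ∂_2 are 1 so no torsion. So H_1 ≅ 0.
rank ∂_2 = 5, rank ∂_3 = 0 ⇒ b_2 = 6 − 5 − 0 = 1. So H_2 ≅ Z.

H_0 = Z,  H_1 = 0,  H_2 = Z.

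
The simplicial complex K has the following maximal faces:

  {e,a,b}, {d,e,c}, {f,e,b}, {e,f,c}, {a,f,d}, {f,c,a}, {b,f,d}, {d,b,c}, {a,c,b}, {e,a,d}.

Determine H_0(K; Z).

H_0 = Z.

Order the vertices as a < b < c < d < e < f. Listing each simplex with vertices in this order, K has dimension 2 with simplices:

  0-simplices (6): a, b, c, d, e, f
  1-simplices (15): ab, ac, ad, ae, af, bc, bd, be, bf, cd, ce, cf, de, df, ef
  2-simplices (10): abc, abe, acf, ade, adf, bcd, bdf, bef, cde, cef

so the chain groups are C_0 ≅ Z^6, C_1 ≅ Z^15, C_2 ≅ Z^10.

Boundary ∂_1: C_1 → C_0 maps an edge to its endpoints' difference, ∂[p,q] = q − p. For instance
  ∂bd = d − b.
As a 6×15 matrix over Z this has rank 5, with invariant factors (1,1,1,1,1).

∂_2: C_2 → C_1 maps a triangle to the signed sum of its edges. For instance
  ∂cde = de − ce + cd,
  ∂abc = bc − ac + ab.
The 15×10 boundary matrix has rank 10 and Smith normal form diag(1,1,1,1,1,1,1,1,1,2).

Computing H_k = (kernel of ∂_k) / (image of ∂_{k+1}):

  H_0: rank C_0 − rank ∂_1 = 6 − 5 = 1, and the invariant factors of ∂_1 are all 1, so H_0 ≅ Z.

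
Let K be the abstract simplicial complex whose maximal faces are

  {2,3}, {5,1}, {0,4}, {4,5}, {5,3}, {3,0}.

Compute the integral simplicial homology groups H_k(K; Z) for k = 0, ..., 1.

H_0 = Z,  H_1 = Z.

Take the total order 0 < 1 < 2 < 3 < 4 < 5 on the vertex set. Then K (dimension 1) consists of the simplices:

  0-simplices (6): [0], [1], [2], [3], [4], [5]
  1-simplices (6): [0,3], [0,4], [1,5], [2,3], [3,5], [4,5]

Hence C_0 ≅ Z^6, C_1 ≅ Z^6.

∂_1: C_1 → C_0 maps an edge to its endpoints' difference, ∂[p,q] = q − p. For instance
  ∂[0,4] = [4] − [0].
The 6×6 boundary matrix has rank 5 and Smith normal form diag(1,1,1,1,1).

Computing H_k = (kernel of ∂_k) / (image of ∂_{k+1}):

  H_0: rank C_0 − rank ∂_1 = 6 − 5 = 1, and the invariant factors of ∂_1 are all 1, so H_0 ≅ Z.
  H_1: rank ker ∂_1 − rank ∂_2 = (6 − 5) − 0 = 1, and there is no ∂_2, so H_1 ≅ Z.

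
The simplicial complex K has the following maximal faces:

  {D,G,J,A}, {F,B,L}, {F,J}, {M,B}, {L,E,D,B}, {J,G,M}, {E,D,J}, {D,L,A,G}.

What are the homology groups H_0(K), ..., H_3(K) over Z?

H_0 = Z,  H_1 = Z^2,  H_2 = 0,  H_3 = 0.

Take the total order A < B < D < E < F < G < J < L < M on the vertex set. Then K (dimension 3) consists of the simplices:

  0-simplices (9): A, B, D, E, F, G, J, L, M
  1-simplices (21): AD, AG, AJ, AL, BD, BE, BF, BL, BM, DE, DG, DJ, DL, EJ, EL, FJ, FL, GJ, GL, GM, JM
  2-simplices (14): ADG, ADJ, ADL, AGJ, AGL, BDE, BDL, BEL, BFL, DEJ, DEL, DGJ, DGL, GJM
  3-simplices (3): ADGJ, ADGL, BDEL

so the chain groups are C_0 ≅ Z^9, C_1 ≅ Z^21, C_2 ≅ Z^14, C_3 ≅ Z^3.

The boundary map ∂_1: C_1 → C_0 is given by ∂[p,q] = [q] − [p].
This gives a 9×21 integer matrix of rank 8; reducing to Smith normal form yields diagonal entries (1,1,1,1,1,1,1,1).

∂_2: C_2 → C_1 acts by ∂[p,q,r] = [q,r] − [p,r] + [p,q]. For instance
  ∂GJM = JM − GM + GJ,
  ∂AGJ = GJ − AJ + AG.
As a 21×14 matrix over Z this has rank 11, with invariant factors (1,1,1,1,1,1,1,1,1,1,1).

The boundary map ∂_3: C_3 → C_2 sends each 3-simplex σ to the alternating sum Σ_i (−1)^i (σ with its i-th vertex removed). For instance
  ∂BDEL = DEL − BEL + BDL − BDE,
  ∂ADGL = DGL − AGL + ADL − ADG.
This gives a 14×3 integer matrix of rank 3; reducing to Smith normal form yields diagonal entries (1,1,1).

From H_k ≅ ker(∂_k) / im(∂_{k+1}) we obtain:

  H_0: rank C_0 − rank ∂_1 = 9 − 8 = 1, and the invariant factors of ∂_1 are all 1, so H_0 ≅ Z.
  H_1: rank ker ∂_1 − rank ∂_2 = (21 − 8) − 11 = 2, and the invariant factors of ∂_2 are all 1, so H_1 ≅ Z^2.
  H_2: rank ker ∂_2 − rank ∂_3 = (14 − 11) − 3 = 0, and the invariant factors of ∂_3 are all 1, so H_2 ≅ 0.
  H_3: rank ker ∂_3 − rank ∂_4 = (3 − 3) − 0 = 0, and there is no ∂_4, so H_3 ≅ 0.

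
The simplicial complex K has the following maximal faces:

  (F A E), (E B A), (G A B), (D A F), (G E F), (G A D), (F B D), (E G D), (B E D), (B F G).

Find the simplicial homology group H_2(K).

H_2 = 0.

K has 6 vertices, 15 edges, 10 triangles.
rank ∂_2 = 10, rank ∂_3 = 0 ⇒ b_2 = 10 − 10 − 0 = 0. So H_2 ≅ 0.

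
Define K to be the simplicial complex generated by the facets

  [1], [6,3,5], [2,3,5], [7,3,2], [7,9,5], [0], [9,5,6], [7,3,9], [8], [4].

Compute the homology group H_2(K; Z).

Fix the vertex order 0 < 1 < 2 < 3 < 4 < 5 < 6 < 7 < 8 < 9 and write every simplex with vertices in increasing order. Then dim K = 2 and the simplices of K are:

  0-simplices (10): [0], [1], [2], [3], [4], [5], [6], [7], [8], [9]
  1-simplices (12): [2,3], [2,5], [2,7], [3,5], [3,6], [3,7], [3,9], [5,6], [5,7], [5,9], [6,9], [7,9]
  2-simplices (6): [2,3,5], [2,3,7], [3,5,6], [3,7,9], [5,6,9], [5,7,9]

Hence C_0 ≅ Z^10, C_1 ≅ Z^12, C_2 ≅ Z^6.

∂_1: C_1 → C_0 is given by ∂[p,q] = [q] − [p].
The resulting 10×12 matrix has rank 5, and its Smith normal form has invariant factors (1,1,1,1,1).

∂_2: C_2 → C_1 maps a triangle to the signed sum of its edges. For instance
  ∂[2,3,7] = [3,7] − [2,7] + [2,3],
  ∂[3,7,9] = [7,9] − [3,9] + [3,7].
The 12×6 boundary matrix has rank 6 and Smith normal form diag(1,1,1,1,1,1).

From H_k ≅ ker(∂_k) / im(∂_{k+1}) we obtain:

  H_2: rank ker ∂_2 − rank ∂_3 = (6 − 6) − 0 = 0, and there is no ∂_3, so H_2 ≅ 0.

(K is a triangulation of the disjoint union of the cylinder S^1 x I and a set of 4 points.)

H_2 = 0.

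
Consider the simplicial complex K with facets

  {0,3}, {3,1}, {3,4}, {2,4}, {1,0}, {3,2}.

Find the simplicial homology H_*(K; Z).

Fix the vertex order 0 < 1 < 2 < 3 < 4 and write every simplex with vertices in increasing order. Then dim K = 1 and the simplices of K are:

  0-simplices (5): [0], [1], [2], [3], [4]
  1-simplices (6): [0,1], [0,3], [1,3], [2,3], [2,4], [3,4]

giving chain groups C_0 ≅ Z^5, C_1 ≅ Z^6.

∂_1: C_1 → C_0 maps an edge to its endpoints' difference, ∂[p,q] = q − p.
The resulting 5×6 matrix has rank 4, and its Smith normal form has invariant factors (1,1,1,1).

From H_k ≅ ker(∂_k) / im(∂_{k+1}) we obtain:

  H_0: rank C_0 − rank ∂_1 = 5 − 4 = 1, and the invariant factors of ∂_1 are all 1, so H_0 ≅ Z.
  H_1: rank ker ∂_1 − rank ∂_2 = (6 − 4) − 0 = 2, and there is no ∂_2, so H_1 ≅ Z^2.

(K is a triangulation of a wedge of 2 circles.)

H_0 = Z,  H_1 = Z^2.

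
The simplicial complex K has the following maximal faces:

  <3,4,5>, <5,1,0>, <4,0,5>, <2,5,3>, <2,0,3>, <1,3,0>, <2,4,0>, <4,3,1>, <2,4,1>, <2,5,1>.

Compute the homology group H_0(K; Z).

H_0 ≅ Z.

Take the total order 0 < 1 < 2 < 3 < 4 < 5 on the vertex set. Then K (dimension 2) consists of the simplices:

  0-simplices (6): [0], [1], [2], [3], [4], [5]
  1-simplices (15): [0,1], [0,2], [0,3], [0,4], [0,5], [1,2], [1,3], [1,4], [1,5], [2,3], [2,4], [2,5], [3,4], [3,5], [4,5]
  2-simplices (10): [0,1,3], [0,1,5], [0,2,3], [0,2,4], [0,4,5], [1,2,4], [1,2,5], [1,3,4], [2,3,5], [3,4,5]

giving chain groups C_0 ≅ Z^6, C_1 ≅ Z^15, C_2 ≅ Z^10.

∂_1: C_1 → C_0 sends each edge [p,q] (with p < q) to q − p.
This gives a 6×15 integer matrix of rank 5; reducing to Smith normal form yields diagonal entries (1,1,1,1,1).

The boundary map ∂_2: C_2 → C_1 acts by ∂[p,q,r] = [q,r] − [p,r] + [p,q]. For instance
  ∂[1,2,5] = [2,5] − [1,5] + [1,2],
  ∂[1,2,4] = [2,4] − [1,4] + [1,2].
This gives a 15×10 integer matrix of rank 10; reducing to Smith normal form yields diagonal entries (1,1,1,1,1,1,1,1,1,2).

Now H_k = ker ∂_k / im ∂_{k+1}, so:

  H_0: rank C_0 − rank ∂_1 = 6 − 5 = 1, and the invariant factors of ∂_1 are all 1, so H_0 ≅ Z.

(K is a triangulation of the real projective plane RP^2.)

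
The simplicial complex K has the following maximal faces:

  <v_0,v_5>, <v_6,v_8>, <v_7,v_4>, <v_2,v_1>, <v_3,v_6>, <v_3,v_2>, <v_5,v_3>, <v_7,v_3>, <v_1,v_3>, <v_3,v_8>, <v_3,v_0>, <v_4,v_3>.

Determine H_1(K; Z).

H_1 ≅ Z^4.

K has 9 vertices, 12 edges.
rank ∂_1 = 8, rank ∂_2 = 0 ⇒ b_1 = 12 − 8 − 0 = 4. So H_1 = Z^4.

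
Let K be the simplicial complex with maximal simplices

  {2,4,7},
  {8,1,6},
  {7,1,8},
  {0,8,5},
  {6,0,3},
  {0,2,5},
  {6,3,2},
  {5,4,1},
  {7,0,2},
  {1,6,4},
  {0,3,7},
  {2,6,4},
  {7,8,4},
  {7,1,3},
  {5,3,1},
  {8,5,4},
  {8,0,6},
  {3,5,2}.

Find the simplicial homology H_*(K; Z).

We work with the vertex ordering 0 < 1 < 2 < 3 < 4 < 5 < 6 < 7 < 8. The simplices of K, each written with vertices in increasing order, are:

  0-simplices (9): [0], [1], [2], [3], [4], [5], [6], [7], [8]
  1-simplices (27): (27 of them)
  2-simplices (18): [0,2,5], [0,2,7], [0,3,6], [0,3,7], [0,5,8], [0,6,8], [1,3,5], [1,3,7], [1,4,5], [1,4,6], [1,6,8], [1,7,8], [2,3,5], [2,3,6], [2,4,6], [2,4,7], [4,5,8], [4,7,8]

giving chain groups C_0 ≅ Z^9, C_1 ≅ Z^27, C_2 ≅ Z^18.

Boundary ∂_1: C_1 → C_0 maps an edge to its endpoints' difference, ∂[p,q] = q − p.
As a 9×27 matrix over Z this has rank 8, with invariant factors (1,1,1,1,1,1,1,1).

∂_2: C_2 → C_1 sends each 2-simplex [p,q,r] to [q,r] − [p,r] + [p,q]. For instance
  ∂[2,4,6] = [4,6] − [2,6] + [2,4],
  ∂[4,5,8] = [5,8] − [4,8] + [4,5].
As a 27×18 matrix over Z this has rank 18, with invariant factors (1,1,1,1,1,1,1,1,1,1,1,1,1,1,1,1,1,2).

Now H_k = ker ∂_k / im ∂_{k+1}, so:

  H_0: rank C_0 − rank ∂_1 = 9 − 8 = 1, and the invariant factors of ∂_1 are all 1, so H_0 = Z.
  H_1: rank ker ∂_1 − rank ∂_2 = (27 − 8) − 18 = 1, and ∂_2 has invariant factor 2 > 1, so H_1 = Z × Z/2.
  H_2: rank ker ∂_2 − rank ∂_3 = (18 − 18) − 0 = 0, and there is no ∂_3, so H_2 = 0.

(K is a triangulation of the Klein bottle.)

H_0 ≅ Z,  H_1 ≅ Z × Z/2,  H_2 = 0.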